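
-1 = -1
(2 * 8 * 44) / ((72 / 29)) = 2552 / 9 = 283.56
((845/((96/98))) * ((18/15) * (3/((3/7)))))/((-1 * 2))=-57967/16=-3622.94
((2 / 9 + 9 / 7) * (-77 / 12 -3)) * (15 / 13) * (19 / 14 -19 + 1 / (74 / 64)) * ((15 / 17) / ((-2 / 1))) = -777482375 / 6410768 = -121.28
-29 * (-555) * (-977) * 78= -1226535570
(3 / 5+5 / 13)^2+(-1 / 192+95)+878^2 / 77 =631335258739 / 62462400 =10107.44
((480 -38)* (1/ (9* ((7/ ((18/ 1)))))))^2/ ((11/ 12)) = 9377472/ 539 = 17397.91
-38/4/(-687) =19/1374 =0.01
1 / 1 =1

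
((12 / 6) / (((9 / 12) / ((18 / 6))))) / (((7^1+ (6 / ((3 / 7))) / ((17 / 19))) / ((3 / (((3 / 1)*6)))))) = 68 / 1155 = 0.06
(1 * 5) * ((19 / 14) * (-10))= -475 / 7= -67.86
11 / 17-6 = -91 / 17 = -5.35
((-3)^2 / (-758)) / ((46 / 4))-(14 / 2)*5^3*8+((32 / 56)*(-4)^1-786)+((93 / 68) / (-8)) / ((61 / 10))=-7885102091483 / 1012427248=-7788.31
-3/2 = -1.50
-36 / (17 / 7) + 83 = 1159 / 17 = 68.18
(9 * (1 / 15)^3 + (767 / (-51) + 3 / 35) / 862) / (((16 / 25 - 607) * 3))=282361 / 34987047795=0.00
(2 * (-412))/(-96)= 103/12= 8.58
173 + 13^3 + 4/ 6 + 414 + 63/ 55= 459659/ 165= 2785.81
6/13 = 0.46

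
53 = 53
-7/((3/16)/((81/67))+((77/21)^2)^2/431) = -558576/45841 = -12.19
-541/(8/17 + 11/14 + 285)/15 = -128758/1021935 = -0.13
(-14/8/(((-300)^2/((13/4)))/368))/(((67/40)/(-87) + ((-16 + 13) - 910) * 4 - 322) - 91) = 60697/10609700250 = 0.00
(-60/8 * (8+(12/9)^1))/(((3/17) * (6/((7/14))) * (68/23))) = -805/72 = -11.18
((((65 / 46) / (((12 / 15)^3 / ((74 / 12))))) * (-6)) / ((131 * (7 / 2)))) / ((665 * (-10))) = 12025 / 359053184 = 0.00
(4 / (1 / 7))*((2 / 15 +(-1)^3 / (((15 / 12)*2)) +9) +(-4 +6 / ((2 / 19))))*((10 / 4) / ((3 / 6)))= 25928 / 3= 8642.67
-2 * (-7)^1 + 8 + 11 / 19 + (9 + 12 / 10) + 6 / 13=41052 / 1235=33.24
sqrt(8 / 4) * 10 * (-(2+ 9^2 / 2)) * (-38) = 16150 * sqrt(2) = 22839.55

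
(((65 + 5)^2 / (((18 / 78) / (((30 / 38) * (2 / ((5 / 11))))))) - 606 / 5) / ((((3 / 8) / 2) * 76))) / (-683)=-27981944 / 3698445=-7.57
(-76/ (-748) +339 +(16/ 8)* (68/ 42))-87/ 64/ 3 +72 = 104021285/ 251328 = 413.89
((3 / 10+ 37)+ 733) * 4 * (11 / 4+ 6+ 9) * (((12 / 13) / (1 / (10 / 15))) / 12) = 546913 / 195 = 2804.68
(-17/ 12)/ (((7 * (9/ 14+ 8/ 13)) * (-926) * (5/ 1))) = 0.00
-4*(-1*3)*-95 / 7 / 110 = -114 / 77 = -1.48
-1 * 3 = -3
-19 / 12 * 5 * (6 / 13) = -95 / 26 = -3.65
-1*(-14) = 14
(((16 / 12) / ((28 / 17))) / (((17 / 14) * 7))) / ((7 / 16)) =32 / 147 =0.22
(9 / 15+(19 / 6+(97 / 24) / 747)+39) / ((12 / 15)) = 3834089 / 71712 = 53.47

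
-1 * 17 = -17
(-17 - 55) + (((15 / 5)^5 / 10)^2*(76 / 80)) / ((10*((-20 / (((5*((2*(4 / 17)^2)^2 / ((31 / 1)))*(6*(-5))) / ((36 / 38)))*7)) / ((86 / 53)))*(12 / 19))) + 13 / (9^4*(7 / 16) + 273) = -11877383557720036 / 172543288147125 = -68.84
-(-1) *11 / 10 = 11 / 10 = 1.10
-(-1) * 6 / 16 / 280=3 / 2240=0.00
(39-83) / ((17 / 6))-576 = -591.53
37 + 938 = 975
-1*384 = -384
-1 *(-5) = 5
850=850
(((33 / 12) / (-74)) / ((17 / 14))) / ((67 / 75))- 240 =-40463055 / 168572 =-240.03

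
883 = 883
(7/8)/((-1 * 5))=-7/40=-0.18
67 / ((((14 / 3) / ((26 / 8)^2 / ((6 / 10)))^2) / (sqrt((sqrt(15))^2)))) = 47839675*sqrt(15) / 10752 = 17232.35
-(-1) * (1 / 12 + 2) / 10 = 5 / 24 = 0.21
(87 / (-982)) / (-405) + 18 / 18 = 132599 / 132570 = 1.00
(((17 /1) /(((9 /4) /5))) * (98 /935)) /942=196 /46629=0.00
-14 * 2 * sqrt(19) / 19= -28 * sqrt(19) / 19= -6.42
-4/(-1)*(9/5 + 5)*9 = 1224/5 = 244.80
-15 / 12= -5 / 4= -1.25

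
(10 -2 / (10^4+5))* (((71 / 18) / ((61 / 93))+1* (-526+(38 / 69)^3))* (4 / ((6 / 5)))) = -17326.96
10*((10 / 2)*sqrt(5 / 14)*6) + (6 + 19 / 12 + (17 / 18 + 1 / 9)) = 311 / 36 + 150*sqrt(70) / 7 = 187.92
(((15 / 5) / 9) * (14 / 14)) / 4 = 1 / 12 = 0.08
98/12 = 49/6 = 8.17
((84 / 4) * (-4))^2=7056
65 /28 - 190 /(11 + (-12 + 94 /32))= -83105 /868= -95.74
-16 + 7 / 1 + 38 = 29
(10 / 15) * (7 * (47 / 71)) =658 / 213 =3.09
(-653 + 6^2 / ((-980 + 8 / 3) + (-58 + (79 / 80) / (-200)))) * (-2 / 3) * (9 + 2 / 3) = 1882295504138 / 447266133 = 4208.45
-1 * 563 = -563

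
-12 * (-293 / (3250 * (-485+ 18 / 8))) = -7032 / 3137875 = -0.00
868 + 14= 882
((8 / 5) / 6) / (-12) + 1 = 44 / 45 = 0.98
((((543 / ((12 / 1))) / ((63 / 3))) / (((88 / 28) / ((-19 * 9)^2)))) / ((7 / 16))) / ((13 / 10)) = 35284140 / 1001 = 35248.89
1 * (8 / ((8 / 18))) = 18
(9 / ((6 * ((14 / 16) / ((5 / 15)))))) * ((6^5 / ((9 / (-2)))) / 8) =-864 / 7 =-123.43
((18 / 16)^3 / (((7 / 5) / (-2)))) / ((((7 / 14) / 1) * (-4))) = 3645 / 3584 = 1.02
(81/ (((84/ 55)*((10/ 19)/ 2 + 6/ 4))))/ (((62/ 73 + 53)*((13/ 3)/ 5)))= 30895425/ 47934614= 0.64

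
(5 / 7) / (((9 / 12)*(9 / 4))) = 80 / 189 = 0.42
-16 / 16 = -1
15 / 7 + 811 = 5692 / 7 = 813.14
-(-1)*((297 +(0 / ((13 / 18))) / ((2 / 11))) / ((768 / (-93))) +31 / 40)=-45043 / 1280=-35.19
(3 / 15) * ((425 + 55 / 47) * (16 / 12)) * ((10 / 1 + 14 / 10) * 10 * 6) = 3653472 / 47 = 77733.45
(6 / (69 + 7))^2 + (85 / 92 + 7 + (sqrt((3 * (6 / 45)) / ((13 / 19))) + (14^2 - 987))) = -6501829 / 8303 + sqrt(2470) / 65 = -782.31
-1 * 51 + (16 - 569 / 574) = -20659 / 574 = -35.99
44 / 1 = 44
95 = 95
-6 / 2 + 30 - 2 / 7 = 26.71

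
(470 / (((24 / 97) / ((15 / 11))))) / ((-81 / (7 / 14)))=-15.99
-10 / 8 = -5 / 4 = -1.25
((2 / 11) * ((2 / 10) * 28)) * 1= 56 / 55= 1.02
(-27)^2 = 729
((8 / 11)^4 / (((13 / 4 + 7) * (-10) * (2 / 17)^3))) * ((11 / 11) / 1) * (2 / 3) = -10061824 / 9004215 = -1.12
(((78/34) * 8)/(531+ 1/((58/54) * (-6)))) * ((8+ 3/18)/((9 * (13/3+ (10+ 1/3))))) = 36946/17272629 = 0.00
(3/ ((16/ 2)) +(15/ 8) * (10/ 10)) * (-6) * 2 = -27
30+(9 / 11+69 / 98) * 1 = 33981 / 1078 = 31.52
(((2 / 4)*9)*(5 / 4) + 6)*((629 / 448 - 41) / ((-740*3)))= 549909 / 2652160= 0.21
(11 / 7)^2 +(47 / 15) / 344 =626663 / 252840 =2.48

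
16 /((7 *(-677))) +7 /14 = 4707 /9478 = 0.50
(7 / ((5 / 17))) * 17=2023 / 5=404.60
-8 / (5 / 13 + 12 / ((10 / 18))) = -0.36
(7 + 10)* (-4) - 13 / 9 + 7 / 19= -11812 / 171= -69.08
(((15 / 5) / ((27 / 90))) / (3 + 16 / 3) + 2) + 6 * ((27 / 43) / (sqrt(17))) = 162 * sqrt(17) / 731 + 16 / 5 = 4.11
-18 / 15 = -6 / 5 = -1.20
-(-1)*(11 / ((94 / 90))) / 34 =495 / 1598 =0.31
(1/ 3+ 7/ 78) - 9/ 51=109/ 442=0.25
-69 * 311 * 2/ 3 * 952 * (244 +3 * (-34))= -1933942304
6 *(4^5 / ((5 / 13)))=79872 / 5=15974.40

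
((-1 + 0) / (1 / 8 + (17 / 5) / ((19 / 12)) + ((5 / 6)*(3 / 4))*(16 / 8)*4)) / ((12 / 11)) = -2090 / 16581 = -0.13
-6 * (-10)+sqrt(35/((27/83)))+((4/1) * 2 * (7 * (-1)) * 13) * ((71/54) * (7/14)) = -11302/27+sqrt(8715)/9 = -408.22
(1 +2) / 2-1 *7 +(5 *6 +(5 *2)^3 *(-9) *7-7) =-125965 / 2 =-62982.50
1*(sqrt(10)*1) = sqrt(10) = 3.16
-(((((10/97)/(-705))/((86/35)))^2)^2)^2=-0.00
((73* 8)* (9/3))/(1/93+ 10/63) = 3421656/331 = 10337.33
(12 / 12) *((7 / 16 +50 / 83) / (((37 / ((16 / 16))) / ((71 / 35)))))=98051 / 1719760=0.06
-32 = -32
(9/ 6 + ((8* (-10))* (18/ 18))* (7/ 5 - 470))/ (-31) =-1209.34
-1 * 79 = -79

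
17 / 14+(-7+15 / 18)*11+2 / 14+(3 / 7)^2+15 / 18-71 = -136.46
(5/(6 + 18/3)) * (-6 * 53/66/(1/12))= -265/11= -24.09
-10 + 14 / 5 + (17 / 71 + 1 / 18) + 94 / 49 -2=-2187587 / 313110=-6.99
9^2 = 81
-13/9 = -1.44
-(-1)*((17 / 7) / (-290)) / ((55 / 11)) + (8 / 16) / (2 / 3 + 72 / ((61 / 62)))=0.01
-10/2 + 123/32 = -37/32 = -1.16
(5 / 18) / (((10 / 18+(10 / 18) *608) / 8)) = 4 / 609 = 0.01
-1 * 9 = -9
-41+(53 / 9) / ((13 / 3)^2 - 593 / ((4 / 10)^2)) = -5442921 / 132749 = -41.00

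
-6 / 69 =-2 / 23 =-0.09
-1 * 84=-84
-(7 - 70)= 63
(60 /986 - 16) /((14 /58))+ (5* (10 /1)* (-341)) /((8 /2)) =-1030191 /238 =-4328.53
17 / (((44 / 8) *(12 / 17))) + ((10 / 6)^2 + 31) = 7555 / 198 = 38.16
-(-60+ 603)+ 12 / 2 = -537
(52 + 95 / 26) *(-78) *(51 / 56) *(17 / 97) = -3763647 / 5432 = -692.87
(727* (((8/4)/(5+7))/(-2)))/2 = -727/24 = -30.29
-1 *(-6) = 6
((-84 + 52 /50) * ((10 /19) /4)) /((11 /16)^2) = -265472 /11495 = -23.09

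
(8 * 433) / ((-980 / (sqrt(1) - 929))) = 803648 / 245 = 3280.20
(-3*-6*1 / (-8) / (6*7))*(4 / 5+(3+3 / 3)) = -9 / 35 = -0.26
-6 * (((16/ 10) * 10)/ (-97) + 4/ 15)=-296/ 485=-0.61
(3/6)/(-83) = -1/166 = -0.01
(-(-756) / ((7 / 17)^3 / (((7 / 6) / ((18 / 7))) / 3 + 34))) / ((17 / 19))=413319.15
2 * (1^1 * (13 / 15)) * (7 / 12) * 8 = 364 / 45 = 8.09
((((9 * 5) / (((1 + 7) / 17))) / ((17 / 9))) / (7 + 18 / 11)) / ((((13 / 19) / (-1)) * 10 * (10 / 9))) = -8019 / 10400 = -0.77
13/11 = 1.18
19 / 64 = 0.30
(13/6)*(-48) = -104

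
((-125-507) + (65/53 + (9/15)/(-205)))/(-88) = 17133467/2390300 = 7.17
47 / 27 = 1.74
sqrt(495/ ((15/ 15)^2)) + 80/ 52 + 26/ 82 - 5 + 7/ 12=-16381/ 6396 + 3*sqrt(55)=19.69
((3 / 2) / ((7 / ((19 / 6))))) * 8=5.43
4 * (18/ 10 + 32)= 676/ 5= 135.20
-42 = -42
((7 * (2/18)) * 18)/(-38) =-7/19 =-0.37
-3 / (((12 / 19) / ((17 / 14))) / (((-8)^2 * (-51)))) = 131784 / 7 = 18826.29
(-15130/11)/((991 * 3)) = -15130/32703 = -0.46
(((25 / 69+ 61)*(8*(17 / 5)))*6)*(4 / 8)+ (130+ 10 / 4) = 1182123 / 230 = 5139.67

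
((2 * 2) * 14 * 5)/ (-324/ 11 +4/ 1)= -11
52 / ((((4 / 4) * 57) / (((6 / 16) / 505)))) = 13 / 19190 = 0.00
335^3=37595375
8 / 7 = 1.14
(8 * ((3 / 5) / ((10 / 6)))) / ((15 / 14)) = 336 / 125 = 2.69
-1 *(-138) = 138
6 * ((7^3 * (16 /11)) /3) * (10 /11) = 109760 /121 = 907.11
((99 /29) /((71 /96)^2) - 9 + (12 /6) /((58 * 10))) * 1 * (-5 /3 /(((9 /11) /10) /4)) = 30558220 /136107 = 224.52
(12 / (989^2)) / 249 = 0.00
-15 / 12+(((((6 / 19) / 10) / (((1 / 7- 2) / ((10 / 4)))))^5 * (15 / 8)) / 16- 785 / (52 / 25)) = -1425893491858161355 / 3765691293724672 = -378.65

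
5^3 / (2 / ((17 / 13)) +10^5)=0.00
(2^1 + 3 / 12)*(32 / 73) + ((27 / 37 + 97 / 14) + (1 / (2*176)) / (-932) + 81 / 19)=1521197469951 / 117851414912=12.91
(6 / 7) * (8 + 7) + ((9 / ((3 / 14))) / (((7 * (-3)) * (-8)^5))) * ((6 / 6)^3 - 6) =1474525 / 114688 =12.86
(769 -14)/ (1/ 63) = 47565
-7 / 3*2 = -4.67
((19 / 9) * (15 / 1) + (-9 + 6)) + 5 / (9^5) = 1692743 / 59049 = 28.67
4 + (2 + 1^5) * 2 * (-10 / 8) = -7 / 2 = -3.50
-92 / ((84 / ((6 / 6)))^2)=-23 / 1764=-0.01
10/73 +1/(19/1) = 0.19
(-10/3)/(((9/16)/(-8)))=1280/27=47.41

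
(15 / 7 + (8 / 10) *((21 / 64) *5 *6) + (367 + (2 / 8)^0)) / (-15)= -21169 / 840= -25.20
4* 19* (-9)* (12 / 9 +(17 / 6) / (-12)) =-750.50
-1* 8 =-8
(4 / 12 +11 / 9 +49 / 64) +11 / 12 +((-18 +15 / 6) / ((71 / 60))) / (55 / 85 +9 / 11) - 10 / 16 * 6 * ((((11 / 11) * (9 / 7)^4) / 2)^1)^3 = -1183904901290250715 / 77549299547977152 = -15.27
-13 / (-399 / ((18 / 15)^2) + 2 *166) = -156 / 659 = -0.24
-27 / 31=-0.87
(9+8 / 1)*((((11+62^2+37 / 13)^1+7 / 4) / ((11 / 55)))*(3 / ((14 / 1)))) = 51178245 / 728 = 70299.79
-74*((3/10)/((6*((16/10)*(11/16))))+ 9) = -7363/11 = -669.36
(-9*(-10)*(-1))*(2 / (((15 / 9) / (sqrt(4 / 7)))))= -216*sqrt(7) / 7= -81.64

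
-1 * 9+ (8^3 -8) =495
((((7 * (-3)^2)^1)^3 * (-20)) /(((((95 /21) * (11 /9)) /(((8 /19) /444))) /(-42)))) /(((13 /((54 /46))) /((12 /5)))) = 1714930346304 /219655865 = 7807.35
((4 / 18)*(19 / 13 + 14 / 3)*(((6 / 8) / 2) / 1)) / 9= 239 / 4212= 0.06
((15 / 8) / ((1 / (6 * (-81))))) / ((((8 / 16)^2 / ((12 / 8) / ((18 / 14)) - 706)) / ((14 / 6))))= 5994607.50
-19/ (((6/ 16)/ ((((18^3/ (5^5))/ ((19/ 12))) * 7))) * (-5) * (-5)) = -1306368/ 78125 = -16.72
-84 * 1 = -84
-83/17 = -4.88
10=10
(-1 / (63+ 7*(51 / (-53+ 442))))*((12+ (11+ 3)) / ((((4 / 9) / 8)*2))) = -15171 / 4144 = -3.66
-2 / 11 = -0.18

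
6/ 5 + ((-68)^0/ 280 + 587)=164697/ 280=588.20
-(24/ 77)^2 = -576/ 5929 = -0.10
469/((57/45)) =370.26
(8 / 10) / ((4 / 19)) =19 / 5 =3.80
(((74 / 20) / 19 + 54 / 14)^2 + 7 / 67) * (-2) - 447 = -28446543857 / 59258150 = -480.04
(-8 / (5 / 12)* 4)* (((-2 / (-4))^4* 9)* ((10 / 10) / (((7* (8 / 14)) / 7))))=-378 / 5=-75.60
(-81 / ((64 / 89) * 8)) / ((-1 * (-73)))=-7209 / 37376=-0.19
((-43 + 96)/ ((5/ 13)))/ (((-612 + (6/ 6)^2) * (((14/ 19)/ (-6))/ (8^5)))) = 98992128/ 1645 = 60177.59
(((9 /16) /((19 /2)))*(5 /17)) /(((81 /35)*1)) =0.01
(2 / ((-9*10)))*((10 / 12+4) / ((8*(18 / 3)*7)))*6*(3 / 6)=-29 / 30240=-0.00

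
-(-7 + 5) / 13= 2 / 13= 0.15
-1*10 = -10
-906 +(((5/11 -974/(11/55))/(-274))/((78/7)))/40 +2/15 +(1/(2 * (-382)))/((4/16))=-1626967516171/1796102880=-905.83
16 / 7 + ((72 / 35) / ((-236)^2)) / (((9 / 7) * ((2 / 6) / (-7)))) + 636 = 638.29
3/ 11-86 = -943/ 11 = -85.73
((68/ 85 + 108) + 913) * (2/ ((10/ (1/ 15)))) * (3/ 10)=4.09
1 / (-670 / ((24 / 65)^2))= -0.00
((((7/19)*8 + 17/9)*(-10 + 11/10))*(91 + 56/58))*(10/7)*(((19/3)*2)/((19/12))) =-74780648/1653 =-45239.35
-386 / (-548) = 193 / 274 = 0.70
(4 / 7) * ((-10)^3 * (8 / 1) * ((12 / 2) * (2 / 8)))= -6857.14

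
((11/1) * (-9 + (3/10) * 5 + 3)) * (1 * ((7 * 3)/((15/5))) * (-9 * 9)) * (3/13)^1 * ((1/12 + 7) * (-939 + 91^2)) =17515460655/52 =336835781.83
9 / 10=0.90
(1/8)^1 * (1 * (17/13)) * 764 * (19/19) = 3247/26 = 124.88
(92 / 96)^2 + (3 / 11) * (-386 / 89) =-0.26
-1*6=-6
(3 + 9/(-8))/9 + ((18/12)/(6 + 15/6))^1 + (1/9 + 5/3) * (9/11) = 8255/4488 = 1.84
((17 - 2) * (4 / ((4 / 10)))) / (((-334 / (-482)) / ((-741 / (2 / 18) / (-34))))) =120542175 / 2839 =42459.38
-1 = -1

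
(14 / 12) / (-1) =-1.17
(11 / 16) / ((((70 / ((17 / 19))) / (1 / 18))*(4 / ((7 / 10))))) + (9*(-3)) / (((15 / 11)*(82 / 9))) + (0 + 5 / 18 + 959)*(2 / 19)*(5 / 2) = 1182067873 / 4723200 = 250.27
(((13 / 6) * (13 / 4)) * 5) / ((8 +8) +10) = 65 / 48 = 1.35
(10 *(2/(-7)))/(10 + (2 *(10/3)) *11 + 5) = -12/371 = -0.03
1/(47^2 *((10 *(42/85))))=17/185556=0.00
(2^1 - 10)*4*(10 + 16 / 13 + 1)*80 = -407040 / 13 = -31310.77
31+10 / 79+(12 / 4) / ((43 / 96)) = 128489 / 3397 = 37.82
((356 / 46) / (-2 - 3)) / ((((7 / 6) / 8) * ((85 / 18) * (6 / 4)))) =-102528 / 68425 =-1.50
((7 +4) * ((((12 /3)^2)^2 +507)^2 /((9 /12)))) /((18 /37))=473885566 /27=17551317.26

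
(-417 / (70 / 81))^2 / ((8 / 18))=523876.10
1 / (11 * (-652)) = -1 / 7172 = -0.00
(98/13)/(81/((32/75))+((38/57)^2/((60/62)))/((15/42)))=2116800/53669213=0.04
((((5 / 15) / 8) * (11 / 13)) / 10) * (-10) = -11 / 312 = -0.04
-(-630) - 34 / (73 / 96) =42726 / 73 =585.29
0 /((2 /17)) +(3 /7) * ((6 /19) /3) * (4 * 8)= 192 /133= 1.44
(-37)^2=1369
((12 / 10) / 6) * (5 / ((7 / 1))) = 1 / 7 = 0.14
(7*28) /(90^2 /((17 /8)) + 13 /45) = 21420 /416603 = 0.05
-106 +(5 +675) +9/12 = 2299/4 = 574.75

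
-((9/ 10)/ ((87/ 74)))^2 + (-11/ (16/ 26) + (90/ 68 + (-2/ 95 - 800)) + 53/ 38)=-44319305349/ 54328600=-815.76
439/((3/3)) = 439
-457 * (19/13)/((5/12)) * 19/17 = -1979724/1105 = -1791.61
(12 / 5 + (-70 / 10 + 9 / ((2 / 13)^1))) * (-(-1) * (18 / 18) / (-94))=-539 / 940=-0.57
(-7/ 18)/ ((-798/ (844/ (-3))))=-211/ 1539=-0.14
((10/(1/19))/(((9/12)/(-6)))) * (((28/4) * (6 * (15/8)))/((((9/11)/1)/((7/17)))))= -1024100/17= -60241.18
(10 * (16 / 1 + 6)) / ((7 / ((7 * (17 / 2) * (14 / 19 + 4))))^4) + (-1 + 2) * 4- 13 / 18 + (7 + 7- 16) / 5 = 6781268386128139 / 11728890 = 578167958.45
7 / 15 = 0.47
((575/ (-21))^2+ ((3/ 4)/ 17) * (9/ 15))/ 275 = 2.73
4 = 4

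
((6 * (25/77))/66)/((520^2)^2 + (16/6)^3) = 675/1672093463473664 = 0.00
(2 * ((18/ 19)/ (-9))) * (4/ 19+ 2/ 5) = -232/ 1805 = -0.13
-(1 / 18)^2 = -1 / 324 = -0.00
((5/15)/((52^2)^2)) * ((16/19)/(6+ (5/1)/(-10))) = 1/143261976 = 0.00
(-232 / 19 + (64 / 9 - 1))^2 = 1087849 / 29241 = 37.20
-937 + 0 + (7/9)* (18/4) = -1867/2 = -933.50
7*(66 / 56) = 33 / 4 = 8.25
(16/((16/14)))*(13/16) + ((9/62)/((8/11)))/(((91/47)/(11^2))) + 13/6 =3522689/135408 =26.02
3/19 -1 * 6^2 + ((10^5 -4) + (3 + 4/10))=9496538/95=99963.56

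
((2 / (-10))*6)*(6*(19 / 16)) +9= 9 / 20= 0.45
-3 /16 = -0.19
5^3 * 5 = 625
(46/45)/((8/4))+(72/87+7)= 10882/1305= 8.34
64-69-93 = -98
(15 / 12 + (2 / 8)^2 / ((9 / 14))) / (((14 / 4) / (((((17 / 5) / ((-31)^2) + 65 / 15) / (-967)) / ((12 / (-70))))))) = 1516013 / 150544494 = 0.01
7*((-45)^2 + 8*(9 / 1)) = 14679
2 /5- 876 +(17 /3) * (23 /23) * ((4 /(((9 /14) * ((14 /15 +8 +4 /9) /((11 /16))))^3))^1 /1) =-126336156444971 /144290780160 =-875.57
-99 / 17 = -5.82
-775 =-775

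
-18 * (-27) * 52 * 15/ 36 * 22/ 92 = 57915/ 23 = 2518.04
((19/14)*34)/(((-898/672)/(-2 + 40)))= -589152/449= -1312.14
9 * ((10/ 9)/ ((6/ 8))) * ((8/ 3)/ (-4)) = -80/ 9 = -8.89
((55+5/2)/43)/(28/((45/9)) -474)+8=1610721/201412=8.00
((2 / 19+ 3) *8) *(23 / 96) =1357 / 228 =5.95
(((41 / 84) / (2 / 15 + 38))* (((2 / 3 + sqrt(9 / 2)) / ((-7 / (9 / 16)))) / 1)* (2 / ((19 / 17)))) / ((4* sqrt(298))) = -94095* sqrt(149) / 20312900608 - 10455* sqrt(298) / 10156450304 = -0.00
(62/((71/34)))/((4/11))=81.65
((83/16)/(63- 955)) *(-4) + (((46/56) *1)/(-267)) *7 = 1645/952656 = 0.00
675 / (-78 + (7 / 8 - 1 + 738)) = 5400 / 5279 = 1.02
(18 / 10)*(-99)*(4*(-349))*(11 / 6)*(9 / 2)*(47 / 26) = 482297409 / 130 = 3709980.07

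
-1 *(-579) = 579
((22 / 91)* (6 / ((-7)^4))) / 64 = 33 / 3495856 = 0.00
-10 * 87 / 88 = -435 / 44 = -9.89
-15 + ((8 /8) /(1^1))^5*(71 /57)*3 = -214 /19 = -11.26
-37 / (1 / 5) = -185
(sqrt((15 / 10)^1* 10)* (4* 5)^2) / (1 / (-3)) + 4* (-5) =-1200* sqrt(15) - 20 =-4667.58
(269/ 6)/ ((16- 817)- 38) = -269/ 5034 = -0.05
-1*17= -17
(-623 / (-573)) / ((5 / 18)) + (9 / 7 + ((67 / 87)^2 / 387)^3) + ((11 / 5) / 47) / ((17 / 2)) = 698790748768222989995230666 / 134244530910466241915861505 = 5.21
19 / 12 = 1.58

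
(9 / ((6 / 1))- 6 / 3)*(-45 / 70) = 9 / 28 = 0.32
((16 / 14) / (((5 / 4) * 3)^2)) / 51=128 / 80325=0.00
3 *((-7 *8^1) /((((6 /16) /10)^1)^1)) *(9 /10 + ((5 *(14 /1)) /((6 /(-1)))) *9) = 466368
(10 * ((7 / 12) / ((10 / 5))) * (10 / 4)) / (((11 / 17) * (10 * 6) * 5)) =0.04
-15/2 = -7.50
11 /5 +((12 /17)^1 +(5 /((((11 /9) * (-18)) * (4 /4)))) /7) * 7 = 12929 /1870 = 6.91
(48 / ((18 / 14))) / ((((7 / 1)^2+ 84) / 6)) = 32 / 19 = 1.68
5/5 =1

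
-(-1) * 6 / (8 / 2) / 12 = 1 / 8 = 0.12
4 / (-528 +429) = -4 / 99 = -0.04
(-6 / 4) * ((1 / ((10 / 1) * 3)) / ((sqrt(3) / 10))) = -sqrt(3) / 6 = -0.29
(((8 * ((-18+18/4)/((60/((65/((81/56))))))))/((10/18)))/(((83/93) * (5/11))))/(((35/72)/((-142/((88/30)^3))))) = 41717754/10043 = 4153.91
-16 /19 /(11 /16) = -256 /209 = -1.22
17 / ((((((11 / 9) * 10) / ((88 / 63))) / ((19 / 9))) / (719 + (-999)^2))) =258069248 / 63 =4096337.27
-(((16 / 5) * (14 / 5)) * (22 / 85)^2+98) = -17809666 / 180625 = -98.60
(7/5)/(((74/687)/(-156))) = -375102/185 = -2027.58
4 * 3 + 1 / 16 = 193 / 16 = 12.06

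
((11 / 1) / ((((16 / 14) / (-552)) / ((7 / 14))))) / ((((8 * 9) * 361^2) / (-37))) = 65527 / 6255408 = 0.01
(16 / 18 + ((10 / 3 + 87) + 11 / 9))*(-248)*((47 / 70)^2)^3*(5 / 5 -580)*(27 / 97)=60364554413348952 / 178311765625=338533.77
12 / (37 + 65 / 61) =122 / 387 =0.32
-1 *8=-8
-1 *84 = -84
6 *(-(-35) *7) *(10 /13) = 14700 /13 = 1130.77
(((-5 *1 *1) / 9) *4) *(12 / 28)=-20 / 21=-0.95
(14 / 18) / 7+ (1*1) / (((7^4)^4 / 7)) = 4747561509952 / 42728053589487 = 0.11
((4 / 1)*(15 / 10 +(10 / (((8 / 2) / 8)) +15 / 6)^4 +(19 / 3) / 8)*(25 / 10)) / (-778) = -61509925 / 18672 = -3294.23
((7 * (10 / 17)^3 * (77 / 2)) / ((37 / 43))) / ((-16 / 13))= -37662625 / 727124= -51.80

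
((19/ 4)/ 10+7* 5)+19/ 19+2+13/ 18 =14111/ 360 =39.20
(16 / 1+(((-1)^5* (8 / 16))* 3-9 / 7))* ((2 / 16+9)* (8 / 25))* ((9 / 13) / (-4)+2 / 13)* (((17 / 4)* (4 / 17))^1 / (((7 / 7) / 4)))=-2701 / 910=-2.97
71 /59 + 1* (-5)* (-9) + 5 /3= 8473 /177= 47.87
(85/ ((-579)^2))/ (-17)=-5/ 335241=-0.00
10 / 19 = 0.53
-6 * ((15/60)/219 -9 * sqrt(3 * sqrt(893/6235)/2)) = -1/146 + 27 * sqrt(6) * 6235^(3/4) * 893^(1/4)/6235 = 40.68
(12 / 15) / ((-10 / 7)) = -14 / 25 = -0.56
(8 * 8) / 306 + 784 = 119984 / 153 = 784.21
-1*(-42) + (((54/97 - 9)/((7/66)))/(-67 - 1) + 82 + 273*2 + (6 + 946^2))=2953666277/3298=895593.17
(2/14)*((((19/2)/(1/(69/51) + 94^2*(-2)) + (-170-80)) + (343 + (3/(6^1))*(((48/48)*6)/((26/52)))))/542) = 11496355/440579876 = 0.03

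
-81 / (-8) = 81 / 8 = 10.12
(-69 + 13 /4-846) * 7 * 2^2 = -25529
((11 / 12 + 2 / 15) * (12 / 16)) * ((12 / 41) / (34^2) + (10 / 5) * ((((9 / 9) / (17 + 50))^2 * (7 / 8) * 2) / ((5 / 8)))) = 25143741 / 21276064400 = 0.00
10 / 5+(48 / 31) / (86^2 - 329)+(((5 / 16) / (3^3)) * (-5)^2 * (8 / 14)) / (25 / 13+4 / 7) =11098960357 / 5370891732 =2.07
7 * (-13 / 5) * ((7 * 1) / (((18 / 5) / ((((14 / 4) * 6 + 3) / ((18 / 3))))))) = -1274 / 9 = -141.56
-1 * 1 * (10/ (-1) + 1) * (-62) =-558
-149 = -149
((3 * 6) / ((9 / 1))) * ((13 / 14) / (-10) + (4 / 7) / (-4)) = -33 / 70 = -0.47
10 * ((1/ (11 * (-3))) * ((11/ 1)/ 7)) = -10/ 21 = -0.48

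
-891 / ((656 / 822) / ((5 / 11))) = -166455 / 328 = -507.48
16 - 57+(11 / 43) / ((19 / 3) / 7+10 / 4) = -22877 / 559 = -40.92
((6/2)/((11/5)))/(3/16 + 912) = 16/10703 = 0.00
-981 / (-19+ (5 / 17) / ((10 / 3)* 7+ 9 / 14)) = 16793739 / 325051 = 51.66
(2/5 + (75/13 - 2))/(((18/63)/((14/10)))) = 13279/650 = 20.43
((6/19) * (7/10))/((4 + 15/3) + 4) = 21/1235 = 0.02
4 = 4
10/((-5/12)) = -24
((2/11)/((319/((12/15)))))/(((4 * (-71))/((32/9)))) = -64/11211255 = -0.00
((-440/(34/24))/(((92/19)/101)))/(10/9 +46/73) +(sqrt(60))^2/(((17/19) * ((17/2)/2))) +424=-283497961/86411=-3280.81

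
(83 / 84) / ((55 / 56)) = 166 / 165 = 1.01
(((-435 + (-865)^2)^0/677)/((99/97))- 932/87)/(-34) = 1224647/3887334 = 0.32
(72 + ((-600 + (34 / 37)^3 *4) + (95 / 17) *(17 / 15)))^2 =6209486807288209 / 23091537681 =268907.46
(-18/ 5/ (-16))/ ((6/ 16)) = 3/ 5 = 0.60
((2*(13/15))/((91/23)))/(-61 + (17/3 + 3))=-46/5495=-0.01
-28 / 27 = -1.04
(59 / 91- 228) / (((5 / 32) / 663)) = -33764448 / 35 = -964698.51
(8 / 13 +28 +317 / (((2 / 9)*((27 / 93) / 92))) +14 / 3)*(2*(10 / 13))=352618720 / 507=695500.43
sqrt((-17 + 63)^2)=46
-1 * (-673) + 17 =690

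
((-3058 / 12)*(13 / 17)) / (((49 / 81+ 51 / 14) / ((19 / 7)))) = -124.52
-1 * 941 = -941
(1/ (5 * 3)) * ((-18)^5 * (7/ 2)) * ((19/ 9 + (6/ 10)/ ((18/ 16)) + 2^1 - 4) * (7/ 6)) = -8287272/ 25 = -331490.88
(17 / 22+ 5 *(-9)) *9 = -8757 / 22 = -398.05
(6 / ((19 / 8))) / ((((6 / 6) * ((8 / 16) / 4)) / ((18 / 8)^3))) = 4374 / 19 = 230.21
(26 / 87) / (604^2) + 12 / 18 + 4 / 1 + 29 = 178091015 / 5289832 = 33.67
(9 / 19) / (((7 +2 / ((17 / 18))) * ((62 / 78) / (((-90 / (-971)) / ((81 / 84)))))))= 111384 / 17729489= 0.01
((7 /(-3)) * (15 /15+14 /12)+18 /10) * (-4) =586 /45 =13.02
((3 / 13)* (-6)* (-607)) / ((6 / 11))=20031 / 13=1540.85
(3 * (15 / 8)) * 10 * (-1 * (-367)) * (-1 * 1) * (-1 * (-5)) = -412875 / 4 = -103218.75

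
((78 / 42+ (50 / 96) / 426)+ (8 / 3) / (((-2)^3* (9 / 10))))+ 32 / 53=47605777 / 22758624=2.09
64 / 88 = 8 / 11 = 0.73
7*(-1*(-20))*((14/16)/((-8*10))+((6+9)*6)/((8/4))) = 201551/32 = 6298.47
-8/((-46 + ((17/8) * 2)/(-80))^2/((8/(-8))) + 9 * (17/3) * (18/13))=10649600/2729325997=0.00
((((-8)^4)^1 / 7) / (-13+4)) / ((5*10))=-2048 / 1575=-1.30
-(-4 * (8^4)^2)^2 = -4503599627370496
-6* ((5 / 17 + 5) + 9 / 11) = -6858 / 187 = -36.67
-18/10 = -9/5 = -1.80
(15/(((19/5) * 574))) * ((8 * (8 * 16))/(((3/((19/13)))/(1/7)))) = 12800/26117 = 0.49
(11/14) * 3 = 33/14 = 2.36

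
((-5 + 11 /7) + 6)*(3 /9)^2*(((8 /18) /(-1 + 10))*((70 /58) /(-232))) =-5 /68121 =-0.00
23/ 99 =0.23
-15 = -15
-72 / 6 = -12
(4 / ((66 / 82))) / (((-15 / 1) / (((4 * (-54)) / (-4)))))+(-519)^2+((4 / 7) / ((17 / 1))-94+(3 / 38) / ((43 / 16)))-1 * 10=1439693201493 / 5347265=269239.17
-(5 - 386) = 381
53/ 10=5.30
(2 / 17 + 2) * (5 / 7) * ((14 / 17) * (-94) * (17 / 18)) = -1880 / 17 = -110.59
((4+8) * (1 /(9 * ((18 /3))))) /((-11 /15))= -10 /33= -0.30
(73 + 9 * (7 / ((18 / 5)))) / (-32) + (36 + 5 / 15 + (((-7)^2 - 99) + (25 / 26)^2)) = -505223 / 32448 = -15.57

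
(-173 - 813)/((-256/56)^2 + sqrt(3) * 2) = -12368384/254941 + 1183693 * sqrt(3)/254941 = -40.47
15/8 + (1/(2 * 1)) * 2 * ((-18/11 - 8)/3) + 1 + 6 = 1495/264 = 5.66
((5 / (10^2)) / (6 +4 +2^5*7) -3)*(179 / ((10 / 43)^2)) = -4646501869 / 468000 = -9928.42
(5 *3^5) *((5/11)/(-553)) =-6075/6083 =-1.00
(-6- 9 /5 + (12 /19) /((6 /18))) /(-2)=561 /190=2.95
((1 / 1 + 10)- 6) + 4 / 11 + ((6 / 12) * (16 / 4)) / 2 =70 / 11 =6.36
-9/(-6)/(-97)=-3/194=-0.02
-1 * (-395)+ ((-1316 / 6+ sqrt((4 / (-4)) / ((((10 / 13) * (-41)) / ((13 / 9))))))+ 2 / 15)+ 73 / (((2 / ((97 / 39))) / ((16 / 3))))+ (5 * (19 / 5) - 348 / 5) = 13 * sqrt(410) / 1230+ 356482 / 585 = 609.58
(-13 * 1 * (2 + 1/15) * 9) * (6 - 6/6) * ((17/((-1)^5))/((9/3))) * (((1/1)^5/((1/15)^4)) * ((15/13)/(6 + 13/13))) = 400190625/7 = 57170089.29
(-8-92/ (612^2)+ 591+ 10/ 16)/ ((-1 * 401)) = -109296575/ 75096072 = -1.46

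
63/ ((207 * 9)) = 7/ 207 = 0.03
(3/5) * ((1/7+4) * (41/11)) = 3567/385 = 9.26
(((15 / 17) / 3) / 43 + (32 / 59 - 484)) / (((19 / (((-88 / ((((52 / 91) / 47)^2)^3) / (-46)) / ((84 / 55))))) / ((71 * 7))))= -1135823294575980559678131695 / 231596519424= -4904319362833554.29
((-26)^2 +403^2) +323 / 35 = 5708298 / 35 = 163094.23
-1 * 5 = -5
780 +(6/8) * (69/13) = 40767/52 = 783.98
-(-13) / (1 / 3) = 39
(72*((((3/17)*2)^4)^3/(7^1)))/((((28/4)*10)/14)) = 156728328192/20391778303041635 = 0.00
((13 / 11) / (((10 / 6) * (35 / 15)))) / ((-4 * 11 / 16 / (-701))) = 328068 / 4235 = 77.47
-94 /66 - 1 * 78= -2621 /33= -79.42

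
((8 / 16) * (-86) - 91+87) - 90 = -137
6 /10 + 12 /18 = 1.27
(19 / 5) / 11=19 / 55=0.35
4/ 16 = 0.25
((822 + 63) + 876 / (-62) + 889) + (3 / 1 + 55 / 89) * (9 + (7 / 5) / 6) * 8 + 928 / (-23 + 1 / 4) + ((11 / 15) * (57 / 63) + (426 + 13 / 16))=436342520821 / 180769680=2413.80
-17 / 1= -17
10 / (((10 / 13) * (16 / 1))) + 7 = 125 / 16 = 7.81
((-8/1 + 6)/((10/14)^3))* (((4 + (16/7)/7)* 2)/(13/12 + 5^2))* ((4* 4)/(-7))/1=4.16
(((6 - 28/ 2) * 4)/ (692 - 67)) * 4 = -128/ 625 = -0.20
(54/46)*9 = 243/23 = 10.57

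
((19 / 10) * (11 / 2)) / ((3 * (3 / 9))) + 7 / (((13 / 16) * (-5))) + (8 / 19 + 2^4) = 124231 / 4940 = 25.15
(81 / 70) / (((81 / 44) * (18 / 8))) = 88 / 315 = 0.28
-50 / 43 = -1.16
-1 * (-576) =576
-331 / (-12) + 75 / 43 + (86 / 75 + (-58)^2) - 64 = 14321039 / 4300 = 3330.47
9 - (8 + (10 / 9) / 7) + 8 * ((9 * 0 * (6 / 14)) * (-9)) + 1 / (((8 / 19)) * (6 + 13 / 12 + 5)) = 18961 / 18270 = 1.04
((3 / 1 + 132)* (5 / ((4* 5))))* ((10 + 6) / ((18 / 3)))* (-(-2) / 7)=25.71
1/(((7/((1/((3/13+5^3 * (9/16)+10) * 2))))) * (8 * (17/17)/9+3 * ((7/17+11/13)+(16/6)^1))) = 103428/1476793703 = 0.00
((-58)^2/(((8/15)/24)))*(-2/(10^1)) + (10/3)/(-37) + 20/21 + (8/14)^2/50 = -4116660962/135975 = -30275.13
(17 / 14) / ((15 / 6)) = 17 / 35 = 0.49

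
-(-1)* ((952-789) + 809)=972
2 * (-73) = -146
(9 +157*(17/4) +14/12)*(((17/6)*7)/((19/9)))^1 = 967351/152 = 6364.15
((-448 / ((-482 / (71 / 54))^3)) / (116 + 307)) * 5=12526885 / 116542086071589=0.00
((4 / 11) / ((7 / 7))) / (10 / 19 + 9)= 76 / 1991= 0.04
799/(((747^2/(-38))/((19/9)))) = -576878/5022081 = -0.11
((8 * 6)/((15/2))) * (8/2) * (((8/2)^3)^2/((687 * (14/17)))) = 185.34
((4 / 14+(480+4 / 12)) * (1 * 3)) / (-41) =-10093 / 287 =-35.17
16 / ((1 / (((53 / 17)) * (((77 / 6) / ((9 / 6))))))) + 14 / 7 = 65602 / 153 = 428.77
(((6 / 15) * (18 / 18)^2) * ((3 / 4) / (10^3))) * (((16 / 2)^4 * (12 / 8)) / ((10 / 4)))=2304 / 3125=0.74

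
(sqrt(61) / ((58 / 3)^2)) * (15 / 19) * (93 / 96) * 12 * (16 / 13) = 12555 * sqrt(61) / 415454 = 0.24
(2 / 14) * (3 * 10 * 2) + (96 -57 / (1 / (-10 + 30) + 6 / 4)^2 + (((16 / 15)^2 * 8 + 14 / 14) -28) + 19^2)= 641677646 / 1513575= 423.95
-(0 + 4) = -4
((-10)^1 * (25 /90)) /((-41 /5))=125 /369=0.34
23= 23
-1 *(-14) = 14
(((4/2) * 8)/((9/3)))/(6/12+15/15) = 32/9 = 3.56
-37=-37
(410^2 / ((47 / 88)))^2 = 99061535464.01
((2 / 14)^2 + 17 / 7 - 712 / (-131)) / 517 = 50608 / 3318623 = 0.02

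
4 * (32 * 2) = 256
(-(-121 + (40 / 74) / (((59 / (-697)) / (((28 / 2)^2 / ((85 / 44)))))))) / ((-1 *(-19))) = 88341 / 2183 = 40.47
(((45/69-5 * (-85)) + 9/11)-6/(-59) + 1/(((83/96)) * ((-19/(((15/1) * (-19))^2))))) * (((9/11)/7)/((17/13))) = -654912554049/1621773769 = -403.82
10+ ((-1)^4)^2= 11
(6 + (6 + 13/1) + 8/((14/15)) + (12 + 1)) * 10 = 3260/7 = 465.71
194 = 194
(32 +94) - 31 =95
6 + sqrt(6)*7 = 6 + 7*sqrt(6) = 23.15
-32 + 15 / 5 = -29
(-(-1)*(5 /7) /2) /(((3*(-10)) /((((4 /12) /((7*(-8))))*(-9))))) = -1 /1568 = -0.00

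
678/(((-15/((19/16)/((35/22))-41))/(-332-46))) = -34387821/50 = -687756.42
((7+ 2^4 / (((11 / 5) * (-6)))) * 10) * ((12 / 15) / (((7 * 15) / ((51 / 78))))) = 12988 / 45045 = 0.29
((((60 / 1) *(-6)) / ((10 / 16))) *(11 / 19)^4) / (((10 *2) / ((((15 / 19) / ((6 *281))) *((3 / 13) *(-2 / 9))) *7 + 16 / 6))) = -390191551728 / 45225948235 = -8.63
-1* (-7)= 7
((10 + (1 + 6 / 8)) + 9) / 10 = 83 / 40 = 2.08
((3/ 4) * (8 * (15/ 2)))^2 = 2025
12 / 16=3 / 4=0.75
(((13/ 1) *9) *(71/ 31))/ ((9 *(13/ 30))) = 2130/ 31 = 68.71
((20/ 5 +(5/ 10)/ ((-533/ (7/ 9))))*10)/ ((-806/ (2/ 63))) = -191845/ 121791033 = -0.00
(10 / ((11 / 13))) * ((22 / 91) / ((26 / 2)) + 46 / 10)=54638 / 1001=54.58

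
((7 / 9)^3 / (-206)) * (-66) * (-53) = -199969 / 25029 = -7.99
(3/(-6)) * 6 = -3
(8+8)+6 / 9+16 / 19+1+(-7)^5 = -956944 / 57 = -16788.49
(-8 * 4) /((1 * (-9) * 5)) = 32 /45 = 0.71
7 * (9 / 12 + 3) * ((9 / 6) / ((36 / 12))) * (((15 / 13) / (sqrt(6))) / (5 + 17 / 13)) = 525 * sqrt(6) / 1312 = 0.98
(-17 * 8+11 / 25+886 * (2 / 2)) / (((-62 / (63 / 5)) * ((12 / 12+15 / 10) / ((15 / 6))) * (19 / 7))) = -8273601 / 147250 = -56.19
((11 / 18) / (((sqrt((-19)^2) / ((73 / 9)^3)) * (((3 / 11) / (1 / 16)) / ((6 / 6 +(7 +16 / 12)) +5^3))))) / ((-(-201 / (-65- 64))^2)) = -217.64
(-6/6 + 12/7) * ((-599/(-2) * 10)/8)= 14975/56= 267.41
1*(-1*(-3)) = 3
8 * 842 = 6736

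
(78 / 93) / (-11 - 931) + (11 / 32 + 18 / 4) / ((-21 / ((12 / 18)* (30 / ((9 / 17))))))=-64129277 / 7358904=-8.71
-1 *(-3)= 3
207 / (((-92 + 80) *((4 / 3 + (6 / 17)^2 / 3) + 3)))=-59823 / 15172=-3.94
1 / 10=0.10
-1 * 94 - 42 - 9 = -145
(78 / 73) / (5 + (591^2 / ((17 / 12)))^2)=22542 / 1282434744799517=0.00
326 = 326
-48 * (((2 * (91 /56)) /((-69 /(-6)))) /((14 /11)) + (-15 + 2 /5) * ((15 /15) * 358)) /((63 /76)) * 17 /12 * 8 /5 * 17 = 2957159336672 /253575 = 11661872.57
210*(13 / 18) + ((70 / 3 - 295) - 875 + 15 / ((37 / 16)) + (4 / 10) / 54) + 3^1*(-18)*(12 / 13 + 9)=-98983814 / 64935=-1524.35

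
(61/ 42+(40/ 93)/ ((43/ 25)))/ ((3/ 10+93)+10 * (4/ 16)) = 0.02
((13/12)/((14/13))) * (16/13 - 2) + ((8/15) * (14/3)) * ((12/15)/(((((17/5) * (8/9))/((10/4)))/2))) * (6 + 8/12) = 10085/476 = 21.19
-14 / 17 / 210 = -1 / 255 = -0.00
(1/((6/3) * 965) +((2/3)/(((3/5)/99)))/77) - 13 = -156323/13510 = -11.57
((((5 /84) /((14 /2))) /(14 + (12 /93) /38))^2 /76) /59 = 456475 /5550907108110336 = 0.00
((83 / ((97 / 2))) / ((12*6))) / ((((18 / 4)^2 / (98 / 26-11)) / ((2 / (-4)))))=3901 / 919269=0.00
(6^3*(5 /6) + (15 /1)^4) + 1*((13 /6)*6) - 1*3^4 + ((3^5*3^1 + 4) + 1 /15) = 772051 /15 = 51470.07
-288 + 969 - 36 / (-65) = 44301 / 65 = 681.55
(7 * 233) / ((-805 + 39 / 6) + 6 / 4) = -1631 / 797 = -2.05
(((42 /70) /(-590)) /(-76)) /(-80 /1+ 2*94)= 1 /8071200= 0.00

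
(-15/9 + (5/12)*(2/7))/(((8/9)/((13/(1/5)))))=-12675/112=-113.17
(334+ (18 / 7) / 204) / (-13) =-6115 / 238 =-25.69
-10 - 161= -171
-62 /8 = -7.75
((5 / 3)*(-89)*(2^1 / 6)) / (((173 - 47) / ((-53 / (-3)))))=-23585 / 3402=-6.93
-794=-794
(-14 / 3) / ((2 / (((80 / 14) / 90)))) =-4 / 27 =-0.15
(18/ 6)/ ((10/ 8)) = 12/ 5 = 2.40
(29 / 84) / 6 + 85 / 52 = 11087 / 6552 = 1.69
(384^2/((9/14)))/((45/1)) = 229376/45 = 5097.24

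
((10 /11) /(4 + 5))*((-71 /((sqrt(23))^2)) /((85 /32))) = -4544 /38709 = -0.12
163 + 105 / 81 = 4436 / 27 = 164.30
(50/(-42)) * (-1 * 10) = 11.90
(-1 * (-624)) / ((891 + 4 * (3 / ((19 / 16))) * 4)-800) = 11856 / 2497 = 4.75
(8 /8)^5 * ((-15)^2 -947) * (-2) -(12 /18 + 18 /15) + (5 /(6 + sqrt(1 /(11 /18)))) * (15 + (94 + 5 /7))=1517.49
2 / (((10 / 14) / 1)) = 14 / 5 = 2.80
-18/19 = -0.95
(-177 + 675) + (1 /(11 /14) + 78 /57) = 104634 /209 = 500.64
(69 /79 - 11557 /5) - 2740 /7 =-2701.96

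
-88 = -88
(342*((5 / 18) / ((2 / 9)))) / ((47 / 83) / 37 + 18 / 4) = 2625705 / 27733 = 94.68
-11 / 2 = -5.50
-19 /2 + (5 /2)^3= 49 /8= 6.12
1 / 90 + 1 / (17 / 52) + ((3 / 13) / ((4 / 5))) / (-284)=34671173 / 11297520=3.07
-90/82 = -45/41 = -1.10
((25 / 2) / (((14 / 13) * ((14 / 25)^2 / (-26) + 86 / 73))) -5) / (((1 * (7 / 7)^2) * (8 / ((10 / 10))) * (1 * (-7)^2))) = 95942185 / 7590957696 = 0.01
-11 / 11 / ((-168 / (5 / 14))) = 5 / 2352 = 0.00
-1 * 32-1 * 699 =-731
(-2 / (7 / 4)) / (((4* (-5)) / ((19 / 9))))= 38 / 315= 0.12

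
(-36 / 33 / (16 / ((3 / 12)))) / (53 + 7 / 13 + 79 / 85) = -3315 / 10592912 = -0.00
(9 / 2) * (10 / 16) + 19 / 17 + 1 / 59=63343 / 16048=3.95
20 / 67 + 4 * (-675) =-180880 / 67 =-2699.70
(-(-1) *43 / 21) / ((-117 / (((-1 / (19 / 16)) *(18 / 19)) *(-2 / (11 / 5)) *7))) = -13760 / 154869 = -0.09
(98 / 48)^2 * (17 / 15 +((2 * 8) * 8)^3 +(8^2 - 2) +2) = 75531275057 / 8640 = 8742045.72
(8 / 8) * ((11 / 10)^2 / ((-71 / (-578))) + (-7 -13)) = -36031 / 3550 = -10.15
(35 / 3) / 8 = 35 / 24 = 1.46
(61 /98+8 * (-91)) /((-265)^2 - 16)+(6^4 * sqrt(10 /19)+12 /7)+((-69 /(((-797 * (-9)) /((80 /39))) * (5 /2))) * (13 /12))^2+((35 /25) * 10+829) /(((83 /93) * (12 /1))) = 4725862620318505451 /58766335844063148+1296 * sqrt(190) /19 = 1020.64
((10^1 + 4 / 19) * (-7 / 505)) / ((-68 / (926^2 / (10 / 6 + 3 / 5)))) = 436669653 / 554591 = 787.37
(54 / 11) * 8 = 432 / 11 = 39.27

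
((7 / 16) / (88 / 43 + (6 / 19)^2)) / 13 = 108661 / 6929728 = 0.02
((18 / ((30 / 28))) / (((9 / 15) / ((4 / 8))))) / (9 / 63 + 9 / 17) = 833 / 40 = 20.82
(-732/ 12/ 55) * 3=-183/ 55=-3.33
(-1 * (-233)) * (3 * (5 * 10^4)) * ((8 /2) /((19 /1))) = 139800000 /19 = 7357894.74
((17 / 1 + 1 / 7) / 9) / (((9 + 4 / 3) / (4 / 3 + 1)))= 40 / 93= 0.43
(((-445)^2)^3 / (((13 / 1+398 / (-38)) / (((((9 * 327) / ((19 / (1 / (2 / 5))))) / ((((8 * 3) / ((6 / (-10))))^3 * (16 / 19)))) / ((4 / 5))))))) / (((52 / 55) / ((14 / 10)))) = -2228965749159687759375 / 54525952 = -40878988213900.19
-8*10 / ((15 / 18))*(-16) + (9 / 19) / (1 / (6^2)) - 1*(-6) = 29622 / 19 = 1559.05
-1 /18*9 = -1 /2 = -0.50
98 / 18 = 49 / 9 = 5.44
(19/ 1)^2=361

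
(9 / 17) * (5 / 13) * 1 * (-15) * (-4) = 2700 / 221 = 12.22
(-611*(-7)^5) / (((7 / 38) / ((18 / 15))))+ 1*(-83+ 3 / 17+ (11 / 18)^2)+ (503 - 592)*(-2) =1842310253509 / 27540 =66895797.15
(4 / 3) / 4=1 / 3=0.33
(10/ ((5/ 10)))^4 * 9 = 1440000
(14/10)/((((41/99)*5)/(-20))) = -2772/205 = -13.52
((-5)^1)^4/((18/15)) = 520.83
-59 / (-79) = 59 / 79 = 0.75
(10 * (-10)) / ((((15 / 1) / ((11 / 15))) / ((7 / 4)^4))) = -26411 / 576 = -45.85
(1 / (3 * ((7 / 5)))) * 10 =50 / 21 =2.38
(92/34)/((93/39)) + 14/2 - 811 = -423110/527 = -802.87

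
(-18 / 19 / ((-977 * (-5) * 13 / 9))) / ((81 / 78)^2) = -104 / 835335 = -0.00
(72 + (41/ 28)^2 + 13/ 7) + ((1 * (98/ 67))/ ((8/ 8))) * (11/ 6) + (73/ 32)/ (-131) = 3247861205/ 41287008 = 78.67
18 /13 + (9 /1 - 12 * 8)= -1113 /13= -85.62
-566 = -566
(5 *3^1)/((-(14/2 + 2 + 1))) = -1.50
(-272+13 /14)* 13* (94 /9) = -772915 /21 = -36805.48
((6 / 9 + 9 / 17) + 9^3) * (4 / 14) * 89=946960 / 51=18567.84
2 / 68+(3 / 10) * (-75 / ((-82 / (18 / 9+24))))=7.16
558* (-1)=-558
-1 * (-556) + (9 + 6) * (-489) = -6779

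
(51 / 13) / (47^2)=51 / 28717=0.00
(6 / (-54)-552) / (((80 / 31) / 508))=-19562953 / 180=-108683.07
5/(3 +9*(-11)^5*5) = -5/7247292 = -0.00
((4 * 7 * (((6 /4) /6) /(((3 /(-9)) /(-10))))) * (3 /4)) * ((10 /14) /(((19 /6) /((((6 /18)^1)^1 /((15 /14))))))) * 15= 3150 /19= 165.79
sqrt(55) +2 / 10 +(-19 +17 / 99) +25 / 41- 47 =-1319551 / 20295 +sqrt(55) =-57.60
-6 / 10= -3 / 5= -0.60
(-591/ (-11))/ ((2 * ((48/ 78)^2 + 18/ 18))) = 99879/ 5126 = 19.48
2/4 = 1/2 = 0.50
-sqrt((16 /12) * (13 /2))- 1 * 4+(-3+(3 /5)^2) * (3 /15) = -566 /125- sqrt(78) /3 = -7.47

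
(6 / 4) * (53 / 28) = 159 / 56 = 2.84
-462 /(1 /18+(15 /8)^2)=-24192 /187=-129.37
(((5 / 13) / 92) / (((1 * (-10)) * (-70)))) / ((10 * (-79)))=-1 / 132277600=-0.00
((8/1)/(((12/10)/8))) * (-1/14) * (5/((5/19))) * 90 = -45600/7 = -6514.29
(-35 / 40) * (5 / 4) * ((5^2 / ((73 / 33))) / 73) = -28875 / 170528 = -0.17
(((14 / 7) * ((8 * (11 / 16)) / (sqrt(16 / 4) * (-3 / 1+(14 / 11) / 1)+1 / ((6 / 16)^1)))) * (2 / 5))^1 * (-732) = 265716 / 65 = 4087.94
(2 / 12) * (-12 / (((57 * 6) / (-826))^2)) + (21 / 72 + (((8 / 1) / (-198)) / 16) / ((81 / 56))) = -263467057 / 23158872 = -11.38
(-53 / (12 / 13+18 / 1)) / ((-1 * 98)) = 689 / 24108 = 0.03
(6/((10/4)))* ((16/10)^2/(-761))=-768/95125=-0.01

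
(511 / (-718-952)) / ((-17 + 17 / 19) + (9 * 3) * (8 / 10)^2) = -0.26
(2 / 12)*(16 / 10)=4 / 15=0.27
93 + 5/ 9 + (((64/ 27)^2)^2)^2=307897828901434/ 282429536481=1090.18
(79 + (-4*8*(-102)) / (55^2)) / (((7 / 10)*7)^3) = 9689560 / 14235529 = 0.68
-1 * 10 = -10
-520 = -520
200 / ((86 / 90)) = 9000 / 43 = 209.30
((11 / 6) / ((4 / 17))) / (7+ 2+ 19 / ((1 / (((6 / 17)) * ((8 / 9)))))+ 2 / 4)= 3179 / 6308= 0.50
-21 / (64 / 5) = -105 / 64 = -1.64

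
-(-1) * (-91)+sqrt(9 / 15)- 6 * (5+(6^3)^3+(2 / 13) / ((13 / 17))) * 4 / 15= -13625128919 / 845+sqrt(15) / 5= -16124412.15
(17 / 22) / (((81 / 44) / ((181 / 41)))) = 6154 / 3321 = 1.85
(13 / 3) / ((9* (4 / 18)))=13 / 6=2.17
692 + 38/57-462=692/3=230.67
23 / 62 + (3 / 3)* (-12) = -721 / 62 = -11.63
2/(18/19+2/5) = 95/64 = 1.48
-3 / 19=-0.16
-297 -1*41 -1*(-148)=-190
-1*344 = -344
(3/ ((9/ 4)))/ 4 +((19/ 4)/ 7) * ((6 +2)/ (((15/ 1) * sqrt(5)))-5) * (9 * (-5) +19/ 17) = 106543/ 714-28348 * sqrt(5)/ 8925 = 142.12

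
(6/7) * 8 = 48/7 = 6.86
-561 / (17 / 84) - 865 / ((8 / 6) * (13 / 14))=-90237 / 26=-3470.65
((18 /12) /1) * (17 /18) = 17 /12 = 1.42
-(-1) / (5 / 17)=17 / 5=3.40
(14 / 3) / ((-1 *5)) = -14 / 15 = -0.93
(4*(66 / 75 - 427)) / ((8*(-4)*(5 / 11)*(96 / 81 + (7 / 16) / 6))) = 12655764 / 135875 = 93.14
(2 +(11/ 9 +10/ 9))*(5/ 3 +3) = 182/ 9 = 20.22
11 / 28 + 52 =1467 / 28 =52.39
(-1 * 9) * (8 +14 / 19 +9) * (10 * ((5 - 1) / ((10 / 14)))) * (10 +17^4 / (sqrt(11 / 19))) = -14185874808 * sqrt(209) / 209 - 1698480 / 19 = -981346872.41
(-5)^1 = -5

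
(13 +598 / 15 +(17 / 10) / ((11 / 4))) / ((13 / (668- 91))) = 1018405 / 429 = 2373.90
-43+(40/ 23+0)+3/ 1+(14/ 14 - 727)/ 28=-20669/ 322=-64.19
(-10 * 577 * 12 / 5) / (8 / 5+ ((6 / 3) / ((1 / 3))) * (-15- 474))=4.72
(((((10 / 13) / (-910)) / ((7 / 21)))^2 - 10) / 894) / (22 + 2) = -0.00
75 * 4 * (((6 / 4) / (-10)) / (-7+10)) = -15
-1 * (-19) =19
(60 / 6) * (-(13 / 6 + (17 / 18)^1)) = -280 / 9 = -31.11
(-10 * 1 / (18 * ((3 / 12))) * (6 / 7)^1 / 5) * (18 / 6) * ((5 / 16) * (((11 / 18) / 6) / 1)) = -55 / 1512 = -0.04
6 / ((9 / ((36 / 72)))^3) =1 / 972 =0.00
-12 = -12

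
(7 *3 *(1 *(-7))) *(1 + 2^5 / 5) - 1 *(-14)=-5369 / 5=-1073.80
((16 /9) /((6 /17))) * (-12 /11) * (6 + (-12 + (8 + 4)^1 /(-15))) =37.37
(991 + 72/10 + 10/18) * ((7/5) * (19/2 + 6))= 4876424/225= 21673.00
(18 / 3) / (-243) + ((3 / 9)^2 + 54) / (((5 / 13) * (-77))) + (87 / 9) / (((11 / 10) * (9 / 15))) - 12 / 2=6.79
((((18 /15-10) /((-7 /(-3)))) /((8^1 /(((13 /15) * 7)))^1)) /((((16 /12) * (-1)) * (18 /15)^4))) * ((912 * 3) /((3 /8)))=67925 /9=7547.22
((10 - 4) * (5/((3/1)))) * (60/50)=12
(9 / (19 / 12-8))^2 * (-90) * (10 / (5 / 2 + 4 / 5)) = -34992000 / 65219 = -536.53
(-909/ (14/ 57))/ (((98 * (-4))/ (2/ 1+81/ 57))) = 177255/ 5488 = 32.30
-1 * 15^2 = -225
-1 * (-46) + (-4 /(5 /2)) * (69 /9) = 506 /15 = 33.73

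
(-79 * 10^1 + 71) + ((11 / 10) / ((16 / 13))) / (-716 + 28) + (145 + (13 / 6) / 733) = -138945437017 / 242065920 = -574.00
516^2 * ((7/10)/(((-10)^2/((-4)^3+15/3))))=-13745466/125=-109963.73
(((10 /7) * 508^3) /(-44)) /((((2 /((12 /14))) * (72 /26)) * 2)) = -532579580 /1617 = -329362.76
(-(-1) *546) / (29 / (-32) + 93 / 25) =436800 / 2251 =194.05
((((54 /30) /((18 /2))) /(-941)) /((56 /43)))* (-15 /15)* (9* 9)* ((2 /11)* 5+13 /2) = 567729 /5796560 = 0.10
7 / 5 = 1.40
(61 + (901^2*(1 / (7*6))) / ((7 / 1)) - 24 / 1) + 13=826501 / 294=2811.23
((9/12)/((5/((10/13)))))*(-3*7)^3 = -27783/26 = -1068.58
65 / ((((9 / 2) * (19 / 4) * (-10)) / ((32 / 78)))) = -64 / 513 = -0.12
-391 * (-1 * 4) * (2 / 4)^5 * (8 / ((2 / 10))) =1955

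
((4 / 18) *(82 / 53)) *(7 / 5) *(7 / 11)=8036 / 26235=0.31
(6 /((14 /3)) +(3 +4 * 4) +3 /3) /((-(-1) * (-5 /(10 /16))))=-149 /56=-2.66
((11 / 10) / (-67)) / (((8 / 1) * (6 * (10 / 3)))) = -11 / 107200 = -0.00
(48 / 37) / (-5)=-48 / 185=-0.26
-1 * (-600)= 600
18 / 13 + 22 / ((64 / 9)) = 1863 / 416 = 4.48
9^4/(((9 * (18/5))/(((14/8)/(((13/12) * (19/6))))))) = 25515/247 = 103.30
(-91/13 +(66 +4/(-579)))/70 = 34157/40530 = 0.84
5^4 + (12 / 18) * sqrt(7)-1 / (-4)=2 * sqrt(7) / 3 + 2501 / 4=627.01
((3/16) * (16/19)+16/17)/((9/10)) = 3550/2907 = 1.22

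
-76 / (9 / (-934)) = 7887.11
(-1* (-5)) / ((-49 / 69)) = -345 / 49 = -7.04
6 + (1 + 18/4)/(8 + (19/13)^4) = 419989/65238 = 6.44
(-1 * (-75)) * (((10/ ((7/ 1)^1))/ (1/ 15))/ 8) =5625/ 28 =200.89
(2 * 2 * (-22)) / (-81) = 88 / 81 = 1.09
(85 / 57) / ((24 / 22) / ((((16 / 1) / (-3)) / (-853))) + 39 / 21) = 26180 / 3095727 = 0.01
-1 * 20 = -20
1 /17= 0.06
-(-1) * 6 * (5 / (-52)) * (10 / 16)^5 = -46875 / 851968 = -0.06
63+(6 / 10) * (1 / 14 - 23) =3447 / 70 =49.24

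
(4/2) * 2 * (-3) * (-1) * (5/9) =20/3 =6.67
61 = 61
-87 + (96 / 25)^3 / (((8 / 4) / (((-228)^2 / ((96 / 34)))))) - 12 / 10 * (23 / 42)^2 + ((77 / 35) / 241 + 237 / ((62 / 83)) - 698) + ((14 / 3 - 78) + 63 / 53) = 520703.76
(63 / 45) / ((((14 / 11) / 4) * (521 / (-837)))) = -18414 / 2605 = -7.07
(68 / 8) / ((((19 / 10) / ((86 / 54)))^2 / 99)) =17288150 / 29241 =591.23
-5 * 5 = -25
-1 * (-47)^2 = -2209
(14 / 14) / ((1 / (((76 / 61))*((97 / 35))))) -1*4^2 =-26788 / 2135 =-12.55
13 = 13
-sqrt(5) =-2.24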